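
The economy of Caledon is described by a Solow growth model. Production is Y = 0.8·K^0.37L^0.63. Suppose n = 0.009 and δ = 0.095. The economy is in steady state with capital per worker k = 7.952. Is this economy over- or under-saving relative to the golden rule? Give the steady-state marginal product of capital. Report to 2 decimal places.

over-saving; MPK ≈ 0.08

n + δ = 0.009 + 0.095 = 0.104.
MPK = 0.37·0.8·k^(0.37−1) = 0.37·0.8·7.952^(-0.63) ≈ 0.0802.
MPK < 0.104, so the economy is dynamically inefficient (over-saving).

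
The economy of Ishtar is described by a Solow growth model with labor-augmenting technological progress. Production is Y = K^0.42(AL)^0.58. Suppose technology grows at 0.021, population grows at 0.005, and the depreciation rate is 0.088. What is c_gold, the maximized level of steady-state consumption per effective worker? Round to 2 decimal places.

c_gold ≈ 1.49

Capital per effective worker breaks even when investment replaces (n + g + δ)·k; here n + g + δ = 0.114.
At the golden rule the marginal product of capital equals n+g+δ: 0.42·k^(0.42−1) = 0.114. Solving, k_gold = (0.42/0.114)^(1/0.58) ≈ 9.4723.
y_gold = 9.4723^0.42 ≈ 2.5711.
c_gold = y_gold − (n+g+δ)·k_gold = 2.5711 − 0.114·9.4723 ≈ 1.4912.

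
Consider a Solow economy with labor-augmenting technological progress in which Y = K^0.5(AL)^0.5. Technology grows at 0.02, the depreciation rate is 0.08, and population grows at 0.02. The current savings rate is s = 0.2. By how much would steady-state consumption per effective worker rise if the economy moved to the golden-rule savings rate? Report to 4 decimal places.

Δc ≈ 0.7500

Break-even investment rate: n + g + δ = 0.02 + 0.02 + 0.08 = 0.12.
Current steady state (s = 0.2): k* = (0.2/0.12)^(1/0.5) ≈ 2.7778, y* = 2.7778^0.5 ≈ 1.6667, c* = (1−0.2)·1.6667 ≈ 1.3333.
Golden rule sets MPK = n+g+δ: 0.5·k^(0.5−1) = 0.12, so k_gold = (0.5/0.12)^(1/0.5) ≈ 17.3611.
y_gold = 17.3611^0.5 ≈ 4.1667, c_gold = y_gold − 0.12·k_gold ≈ 2.0833.
Gain: Δc = 2.0833 − 1.3333 ≈ 0.7500.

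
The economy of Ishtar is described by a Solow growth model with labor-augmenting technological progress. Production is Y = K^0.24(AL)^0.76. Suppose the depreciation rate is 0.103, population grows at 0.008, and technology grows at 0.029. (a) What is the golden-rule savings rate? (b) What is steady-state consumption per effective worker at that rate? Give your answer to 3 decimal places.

Capital per effective worker breaks even when investment replaces (n + g + δ)·k; here n + g + δ = 0.14.
For Cobb-Douglas, s_gold equals capital's share: s_gold = 0.24.
Setting f'(k) = n+g+δ gives 0.24·k^(0.24−1) = 0.14, hence k_gold = (0.24/0.14)^(1/0.76) ≈ 2.0324.
y_gold = 2.0324^0.24 ≈ 1.1856; c_gold = (1−0.24)·y_gold ≈ 0.9010.

(a) s_gold = 0.240; (b) c_gold ≈ 0.901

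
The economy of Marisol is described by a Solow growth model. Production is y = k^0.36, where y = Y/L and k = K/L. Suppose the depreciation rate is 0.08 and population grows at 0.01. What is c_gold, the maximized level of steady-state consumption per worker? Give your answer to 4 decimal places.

c_gold ≈ 1.3958

Break-even investment rate: n + δ = 0.01 + 0.08 = 0.09.
Golden rule sets MPK = n+δ: 0.36·k^(0.36−1) = 0.09, so k_gold = (0.36/0.09)^(1/0.64) ≈ 8.7241.
y_gold = 8.7241^0.36 ≈ 2.1810.
c_gold = y_gold − (n+δ)·k_gold = 2.1810 − 0.09·8.7241 ≈ 1.3958.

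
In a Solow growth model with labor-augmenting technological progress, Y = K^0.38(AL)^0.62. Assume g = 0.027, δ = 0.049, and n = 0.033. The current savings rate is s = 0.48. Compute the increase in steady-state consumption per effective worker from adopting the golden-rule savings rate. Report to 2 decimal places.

Capital per effective worker breaks even when investment replaces (n + g + δ)·k; here n + g + δ = 0.109.
Current steady state (s = 0.48): k* = (0.48/0.109)^(1/0.62) ≈ 10.9247, y* = 10.9247^0.38 ≈ 2.4808, c* = (1−0.48)·2.4808 ≈ 1.2900.
Setting f'(k) = n+g+δ gives 0.38·k^(0.38−1) = 0.109, hence k_gold = (0.38/0.109)^(1/0.62) ≈ 7.4950.
y_gold = 7.4950^0.38 ≈ 2.1499, c_gold = y_gold − 0.109·k_gold ≈ 1.3329.
Gain: Δc = 1.3329 − 1.2900 ≈ 0.0429.

Δc ≈ 0.04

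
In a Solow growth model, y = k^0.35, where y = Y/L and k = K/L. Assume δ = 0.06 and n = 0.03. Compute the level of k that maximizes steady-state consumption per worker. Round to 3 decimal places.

n + δ = 0.03 + 0.06 = 0.09.
At the golden rule the marginal product of capital equals n+δ: 0.35·k^(0.35−1) = 0.09. Solving, k_gold = (0.35/0.09)^(1/0.65) ≈ 8.0802.

k_gold ≈ 8.080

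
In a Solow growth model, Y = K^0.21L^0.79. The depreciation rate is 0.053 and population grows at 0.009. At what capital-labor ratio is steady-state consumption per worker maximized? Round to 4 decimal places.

The effective depreciation rate is n + δ = 0.009 + 0.053 = 0.062.
Golden rule sets MPK = n+δ: 0.21·k^(0.21−1) = 0.062, so k_gold = (0.21/0.062)^(1/0.79) ≈ 4.6845.

k_gold ≈ 4.6845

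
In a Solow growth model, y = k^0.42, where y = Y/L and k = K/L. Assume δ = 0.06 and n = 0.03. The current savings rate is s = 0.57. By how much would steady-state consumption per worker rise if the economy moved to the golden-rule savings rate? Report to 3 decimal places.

Δc ≈ 0.133

Break-even investment rate: n + δ = 0.03 + 0.06 = 0.09.
Current steady state (s = 0.57): k* = (0.57/0.09)^(1/0.58) ≈ 24.1060, y* = 24.1060^0.42 ≈ 3.8062, c* = (1−0.57)·3.8062 ≈ 1.6367.
Golden rule sets MPK = n+δ: 0.42·k^(0.42−1) = 0.09, so k_gold = (0.42/0.09)^(1/0.58) ≈ 14.2384.
y_gold = 14.2384^0.42 ≈ 3.0511, c_gold = y_gold − 0.09·k_gold ≈ 1.7696.
Gain: Δc = 1.7696 − 1.6367 ≈ 0.1330.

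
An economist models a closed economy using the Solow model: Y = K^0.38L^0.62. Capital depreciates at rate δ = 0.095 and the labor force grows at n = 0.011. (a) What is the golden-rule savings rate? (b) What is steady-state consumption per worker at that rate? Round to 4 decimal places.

(a) s_gold = 0.3800; (b) c_gold ≈ 1.3559

The effective depreciation rate is n + δ = 0.011 + 0.095 = 0.106.
For Cobb-Douglas, s_gold equals capital's share: s_gold = 0.38.
Maximizing c = f(k) − (n+δ)·k gives f'(k) = n+δ, i.e. 0.38·k^(0.38−1) = 0.106, so k_gold = (0.38/0.106)^(1/0.62) ≈ 7.8401.
y_gold = 7.8401^0.38 ≈ 2.1870; c_gold = (1−0.38)·y_gold ≈ 1.3559.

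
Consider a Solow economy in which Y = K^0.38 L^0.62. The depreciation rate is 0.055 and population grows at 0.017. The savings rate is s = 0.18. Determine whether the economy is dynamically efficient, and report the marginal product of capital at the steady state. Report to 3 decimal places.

dynamically efficient; MPK ≈ 0.152

n + δ = 0.017 + 0.055 = 0.072.
Steady-state k*: s·k^0.38 = 0.072·k gives k* = (0.18/0.072)^(1/0.62) ≈ 4.3837.
MPK = 0.38·4.3837^(-0.62) ≈ 0.1520.
MPK > n+δ = 0.072, so the economy is dynamically efficient (under-saving).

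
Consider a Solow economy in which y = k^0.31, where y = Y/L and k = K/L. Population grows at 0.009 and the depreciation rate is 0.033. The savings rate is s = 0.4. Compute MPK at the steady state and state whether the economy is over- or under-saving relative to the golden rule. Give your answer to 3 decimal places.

n + δ = 0.009 + 0.033 = 0.042.
Steady-state k*: s·k^0.31 = 0.042·k gives k* = (0.4/0.042)^(1/0.69) ≈ 26.2160.
MPK = 0.31·26.2160^(-0.69) ≈ 0.0325.
MPK < n+δ = 0.042, so the economy is dynamically inefficient (over-saving).

over-saving; MPK ≈ 0.033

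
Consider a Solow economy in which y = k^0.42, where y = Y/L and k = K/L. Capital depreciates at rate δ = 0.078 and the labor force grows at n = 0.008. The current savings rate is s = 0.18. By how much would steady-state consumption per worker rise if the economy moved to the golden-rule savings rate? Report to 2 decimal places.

Δc ≈ 0.43

Capital per worker breaks even when investment replaces (n + δ)·k; here n + δ = 0.086.
Current steady state (s = 0.18): k* = (0.18/0.086)^(1/0.58) ≈ 3.5732, y* = 3.5732^0.42 ≈ 1.7072, c* = (1−0.18)·1.7072 ≈ 1.3999.
Golden rule sets MPK = n+δ: 0.42·k^(0.42−1) = 0.086, so k_gold = (0.42/0.086)^(1/0.58) ≈ 15.3993.
y_gold = 15.3993^0.42 ≈ 3.1532, c_gold = y_gold − 0.086·k_gold ≈ 1.8289.
Gain: Δc = 1.8289 − 1.3999 ≈ 0.4289.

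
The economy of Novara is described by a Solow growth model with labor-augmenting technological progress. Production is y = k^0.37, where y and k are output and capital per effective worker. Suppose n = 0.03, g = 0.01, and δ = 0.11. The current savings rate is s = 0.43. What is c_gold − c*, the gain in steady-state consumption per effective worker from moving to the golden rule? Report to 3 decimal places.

Capital per effective worker breaks even when investment replaces (n + g + δ)·k; here n + g + δ = 0.15.
Current steady state (s = 0.43): k* = (0.43/0.15)^(1/0.63) ≈ 5.3210, y* = 5.3210^0.37 ≈ 1.8562, c* = (1−0.43)·1.8562 ≈ 1.0580.
Setting f'(k) = n+g+δ gives 0.37·k^(0.37−1) = 0.15, hence k_gold = (0.37/0.15)^(1/0.63) ≈ 4.1918.
y_gold = 4.1918^0.37 ≈ 1.6994, c_gold = y_gold − 0.15·k_gold ≈ 1.0706.
Gain: Δc = 1.0706 − 1.0580 ≈ 0.0126.

Δc ≈ 0.013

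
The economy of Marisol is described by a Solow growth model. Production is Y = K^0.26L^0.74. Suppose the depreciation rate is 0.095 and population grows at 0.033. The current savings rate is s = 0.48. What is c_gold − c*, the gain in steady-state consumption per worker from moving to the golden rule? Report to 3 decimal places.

The effective depreciation rate is n + δ = 0.033 + 0.095 = 0.128.
Current steady state (s = 0.48): k* = (0.48/0.128)^(1/0.74) ≈ 5.9665, y* = 5.9665^0.26 ≈ 1.5911, c* = (1−0.48)·1.5911 ≈ 0.8274.
Maximizing c = f(k) − (n+δ)·k gives f'(k) = n+δ, i.e. 0.26·k^(0.26−1) = 0.128, so k_gold = (0.26/0.128)^(1/0.74) ≈ 2.6055.
y_gold = 2.6055^0.26 ≈ 1.2827, c_gold = y_gold − 0.128·k_gold ≈ 0.9492.
Gain: Δc = 0.9492 − 0.8274 ≈ 0.1219.

Δc ≈ 0.122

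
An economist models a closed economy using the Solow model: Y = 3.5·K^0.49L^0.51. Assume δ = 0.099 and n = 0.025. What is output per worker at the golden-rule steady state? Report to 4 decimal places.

Capital per worker breaks even when investment replaces (n + δ)·k; here n + δ = 0.124.
Golden rule sets MPK = n+δ: 0.49·3.5·k^(0.49−1) = 0.124, so k_gold = (0.49·3.5/0.124)^(1/0.51) ≈ 172.5623.
Output: y_gold = 3.5·k_gold^0.49 = 3.5·172.5623^0.49 ≈ 43.6688.

y_gold ≈ 43.6688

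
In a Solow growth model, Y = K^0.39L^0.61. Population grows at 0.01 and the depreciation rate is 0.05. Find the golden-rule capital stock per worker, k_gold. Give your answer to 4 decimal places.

k_gold ≈ 21.5102

Break-even investment rate: n + δ = 0.01 + 0.05 = 0.06.
At the golden rule the marginal product of capital equals n+δ: 0.39·k^(0.39−1) = 0.06. Solving, k_gold = (0.39/0.06)^(1/0.61) ≈ 21.5102.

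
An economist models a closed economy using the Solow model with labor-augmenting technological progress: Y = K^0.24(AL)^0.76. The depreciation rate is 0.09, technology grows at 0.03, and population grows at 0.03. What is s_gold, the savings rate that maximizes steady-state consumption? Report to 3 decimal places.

s_gold = 0.240

n + g + δ = 0.03 + 0.03 + 0.09 = 0.15.
At the golden rule MPK = n+g+δ, and in any Cobb-Douglas steady state s = (n+g+δ)·k/y = MPK·k/y = capital's share 0.24.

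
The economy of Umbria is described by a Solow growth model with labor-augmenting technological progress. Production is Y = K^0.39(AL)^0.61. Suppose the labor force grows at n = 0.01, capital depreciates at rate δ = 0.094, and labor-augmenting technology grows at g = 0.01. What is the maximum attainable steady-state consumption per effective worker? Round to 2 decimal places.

The effective depreciation rate is n + g + δ = 0.01 + 0.01 + 0.094 = 0.114.
Golden rule sets MPK = n+g+δ: 0.39·k^(0.39−1) = 0.114, so k_gold = (0.39/0.114)^(1/0.61) ≈ 7.5105.
y_gold = 7.5105^0.39 ≈ 2.1954.
c_gold = y_gold − (n+g+δ)·k_gold = 2.1954 − 0.114·7.5105 ≈ 1.3392.

c_gold ≈ 1.34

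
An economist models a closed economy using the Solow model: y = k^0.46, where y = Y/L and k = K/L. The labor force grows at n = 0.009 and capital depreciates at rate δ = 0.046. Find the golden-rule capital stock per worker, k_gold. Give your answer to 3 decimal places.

Capital per worker breaks even when investment replaces (n + δ)·k; here n + δ = 0.055.
At the golden rule the marginal product of capital equals n+δ: 0.46·k^(0.46−1) = 0.055. Solving, k_gold = (0.46/0.055)^(1/0.54) ≈ 51.0669.

k_gold ≈ 51.067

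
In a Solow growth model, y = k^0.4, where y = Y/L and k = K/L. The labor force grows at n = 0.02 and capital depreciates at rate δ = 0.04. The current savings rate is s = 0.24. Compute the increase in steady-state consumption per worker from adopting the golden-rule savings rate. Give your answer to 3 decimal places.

Δc ≈ 0.210

The effective depreciation rate is n + δ = 0.02 + 0.04 = 0.06.
Current steady state (s = 0.24): k* = (0.24/0.06)^(1/0.6) ≈ 10.0794, y* = 10.0794^0.4 ≈ 2.5198, c* = (1−0.24)·2.5198 ≈ 1.9151.
Maximizing c = f(k) − (n+δ)·k gives f'(k) = n+δ, i.e. 0.4·k^(0.4−1) = 0.06, so k_gold = (0.4/0.06)^(1/0.6) ≈ 23.6146.
y_gold = 23.6146^0.4 ≈ 3.5422, c_gold = y_gold − 0.06·k_gold ≈ 2.1253.
Gain: Δc = 2.1253 − 1.9151 ≈ 0.2102.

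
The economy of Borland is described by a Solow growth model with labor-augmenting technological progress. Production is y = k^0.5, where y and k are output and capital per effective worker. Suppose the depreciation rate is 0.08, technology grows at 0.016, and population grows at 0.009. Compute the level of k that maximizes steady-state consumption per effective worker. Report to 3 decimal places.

k_gold ≈ 22.676

Capital per effective worker breaks even when investment replaces (n + g + δ)·k; here n + g + δ = 0.105.
Maximizing c = f(k) − (n+g+δ)·k gives f'(k) = n+g+δ, i.e. 0.5·k^(0.5−1) = 0.105, so k_gold = (0.5/0.105)^(1/0.5) ≈ 22.6757.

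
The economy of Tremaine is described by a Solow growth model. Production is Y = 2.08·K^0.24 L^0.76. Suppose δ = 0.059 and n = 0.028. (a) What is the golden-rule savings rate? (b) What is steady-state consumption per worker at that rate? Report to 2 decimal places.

(a) s_gold = 0.24; (b) c_gold ≈ 2.74

The effective depreciation rate is n + δ = 0.028 + 0.059 = 0.087.
For Cobb-Douglas, s_gold equals capital's share: s_gold = 0.24.
Maximizing c = f(k) − (n+δ)·k gives f'(k) = n+δ, i.e. 0.24·2.08·k^(0.24−1) = 0.087, so k_gold = (0.24·2.08/0.087)^(1/0.76) ≈ 9.9624.
y_gold = 2.08·9.9624^0.24 ≈ 3.6114; c_gold = (1−0.24)·y_gold ≈ 2.7446.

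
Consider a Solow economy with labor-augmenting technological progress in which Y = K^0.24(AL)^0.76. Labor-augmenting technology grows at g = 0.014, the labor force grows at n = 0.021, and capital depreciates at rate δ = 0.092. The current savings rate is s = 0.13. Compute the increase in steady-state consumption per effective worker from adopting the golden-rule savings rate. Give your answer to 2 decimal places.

The effective depreciation rate is n + g + δ = 0.021 + 0.014 + 0.092 = 0.127.
Current steady state (s = 0.13): k* = (0.13/0.127)^(1/0.76) ≈ 1.0312, y* = 1.0312^0.24 ≈ 1.0074, c* = (1−0.13)·1.0074 ≈ 0.8764.
Setting f'(k) = n+g+δ gives 0.24·k^(0.24−1) = 0.127, hence k_gold = (0.24/0.127)^(1/0.76) ≈ 2.3104.
y_gold = 2.3104^0.24 ≈ 1.2226, c_gold = y_gold − 0.127·k_gold ≈ 0.9292.
Gain: Δc = 0.9292 − 0.8764 ≈ 0.0527.

Δc ≈ 0.05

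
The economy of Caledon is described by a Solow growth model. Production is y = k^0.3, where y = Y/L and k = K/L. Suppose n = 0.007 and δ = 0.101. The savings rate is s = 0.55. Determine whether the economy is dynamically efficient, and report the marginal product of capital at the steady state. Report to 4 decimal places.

dynamically inefficient; MPK ≈ 0.0589

The effective depreciation rate is n + δ = 0.007 + 0.101 = 0.108.
Steady-state k*: s·k^0.3 = 0.108·k gives k* = (0.55/0.108)^(1/0.7) ≈ 10.2309.
MPK = 0.3·10.2309^(-0.7) ≈ 0.0589.
MPK < n+δ = 0.108, so the economy is dynamically inefficient (over-saving).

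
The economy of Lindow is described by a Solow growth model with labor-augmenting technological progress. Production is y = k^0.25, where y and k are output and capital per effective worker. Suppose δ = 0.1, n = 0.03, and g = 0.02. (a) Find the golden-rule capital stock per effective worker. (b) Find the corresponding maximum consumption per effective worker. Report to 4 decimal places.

(a) k_gold ≈ 1.9761; (b) c_gold ≈ 0.8892

Capital per effective worker breaks even when investment replaces (n + g + δ)·k; here n + g + δ = 0.15.
Setting f'(k) = n+g+δ gives 0.25·k^(0.25−1) = 0.15, hence k_gold = (0.25/0.15)^(1/0.75) ≈ 1.9761.
y_gold = 1.9761^0.25 ≈ 1.1856; c_gold = y_gold − 0.15·k_gold ≈ 0.8892.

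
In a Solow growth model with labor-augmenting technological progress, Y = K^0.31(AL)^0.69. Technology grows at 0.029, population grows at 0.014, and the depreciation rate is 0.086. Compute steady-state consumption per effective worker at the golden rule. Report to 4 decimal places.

c_gold ≈ 1.0231

Capital per effective worker breaks even when investment replaces (n + g + δ)·k; here n + g + δ = 0.129.
Maximizing c = f(k) − (n+g+δ)·k gives f'(k) = n+g+δ, i.e. 0.31·k^(0.31−1) = 0.129, so k_gold = (0.31/0.129)^(1/0.69) ≈ 3.5632.
y_gold = 3.5632^0.31 ≈ 1.4828.
c_gold = y_gold − (n+g+δ)·k_gold = 1.4828 − 0.129·3.5632 ≈ 1.0231.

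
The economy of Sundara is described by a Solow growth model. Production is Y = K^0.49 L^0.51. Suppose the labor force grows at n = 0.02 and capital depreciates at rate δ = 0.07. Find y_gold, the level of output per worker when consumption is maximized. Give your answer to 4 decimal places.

y_gold ≈ 5.0944

n + δ = 0.02 + 0.07 = 0.09.
Setting f'(k) = n+δ gives 0.49·k^(0.49−1) = 0.09, hence k_gold = (0.49/0.09)^(1/0.51) ≈ 27.7362.
Output: y_gold = k_gold^0.49 = 27.7362^0.49 ≈ 5.0944.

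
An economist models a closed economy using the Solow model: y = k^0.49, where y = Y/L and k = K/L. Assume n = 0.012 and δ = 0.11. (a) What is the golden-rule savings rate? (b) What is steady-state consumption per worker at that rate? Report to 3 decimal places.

n + δ = 0.012 + 0.11 = 0.122.
For Cobb-Douglas, s_gold equals capital's share: s_gold = 0.49.
At the golden rule the marginal product of capital equals n+δ: 0.49·k^(0.49−1) = 0.122. Solving, k_gold = (0.49/0.122)^(1/0.51) ≈ 15.2754.
y_gold = 15.2754^0.49 ≈ 3.8033; c_gold = (1−0.49)·y_gold ≈ 1.9397.

(a) s_gold = 0.490; (b) c_gold ≈ 1.940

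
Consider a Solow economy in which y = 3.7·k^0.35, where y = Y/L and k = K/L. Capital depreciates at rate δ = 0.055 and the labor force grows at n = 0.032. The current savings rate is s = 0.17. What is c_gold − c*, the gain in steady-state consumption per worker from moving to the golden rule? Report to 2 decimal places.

Capital per worker breaks even when investment replaces (n + δ)·k; here n + δ = 0.087.
Current steady state (s = 0.17): k* = (0.17·3.7/0.087)^(1/0.65) ≈ 20.9769, y* = 3.7·20.9769^0.35 ≈ 10.7352, c* = (1−0.17)·10.7352 ≈ 8.9102.
Setting f'(k) = n+δ gives 0.35·3.7·k^(0.35−1) = 0.087, hence k_gold = (0.35·3.7/0.087)^(1/0.65) ≈ 63.7135.
y_gold = 3.7·63.7135^0.35 ≈ 15.8374, c_gold = y_gold − 0.087·k_gold ≈ 10.2943.
Gain: Δc = 10.2943 − 8.9102 ≈ 1.3841.

Δc ≈ 1.38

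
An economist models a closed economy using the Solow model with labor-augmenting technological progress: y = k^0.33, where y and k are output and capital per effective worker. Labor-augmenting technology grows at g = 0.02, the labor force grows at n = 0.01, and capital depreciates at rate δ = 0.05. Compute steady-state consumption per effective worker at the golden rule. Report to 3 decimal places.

c_gold ≈ 1.346

Break-even investment rate: n + g + δ = 0.01 + 0.02 + 0.05 = 0.08.
Golden rule sets MPK = n+g+δ: 0.33·k^(0.33−1) = 0.08, so k_gold = (0.33/0.08)^(1/0.67) ≈ 8.2898.
y_gold = 8.2898^0.33 ≈ 2.0096.
c_gold = y_gold − (n+g+δ)·k_gold = 2.0096 − 0.08·8.2898 ≈ 1.3465.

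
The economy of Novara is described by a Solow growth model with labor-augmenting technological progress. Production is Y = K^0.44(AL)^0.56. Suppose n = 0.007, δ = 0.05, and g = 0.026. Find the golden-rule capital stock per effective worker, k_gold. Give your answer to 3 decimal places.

k_gold ≈ 19.657

Capital per effective worker breaks even when investment replaces (n + g + δ)·k; here n + g + δ = 0.083.
At the golden rule the marginal product of capital equals n+g+δ: 0.44·k^(0.44−1) = 0.083. Solving, k_gold = (0.44/0.083)^(1/0.56) ≈ 19.6574.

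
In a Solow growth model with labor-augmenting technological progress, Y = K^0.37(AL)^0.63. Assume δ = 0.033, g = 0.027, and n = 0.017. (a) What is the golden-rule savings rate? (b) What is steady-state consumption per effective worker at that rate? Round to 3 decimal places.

(a) s_gold = 0.370; (b) c_gold ≈ 1.584

Break-even investment rate: n + g + δ = 0.017 + 0.027 + 0.033 = 0.077.
For Cobb-Douglas, s_gold equals capital's share: s_gold = 0.37.
Setting f'(k) = n+g+δ gives 0.37·k^(0.37−1) = 0.077, hence k_gold = (0.37/0.077)^(1/0.63) ≈ 12.0804.
y_gold = 12.0804^0.37 ≈ 2.5140; c_gold = (1−0.37)·y_gold ≈ 1.5838.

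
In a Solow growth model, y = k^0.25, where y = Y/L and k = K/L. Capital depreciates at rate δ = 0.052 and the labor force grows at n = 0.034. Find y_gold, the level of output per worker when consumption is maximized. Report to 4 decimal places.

y_gold ≈ 1.4272

Break-even investment rate: n + δ = 0.034 + 0.052 = 0.086.
Setting f'(k) = n+δ gives 0.25·k^(0.25−1) = 0.086, hence k_gold = (0.25/0.086)^(1/0.75) ≈ 4.1488.
Output: y_gold = k_gold^0.25 = 4.1488^0.25 ≈ 1.4272.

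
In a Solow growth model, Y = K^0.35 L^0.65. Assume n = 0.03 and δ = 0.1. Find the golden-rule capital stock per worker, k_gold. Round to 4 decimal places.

Break-even investment rate: n + δ = 0.03 + 0.1 = 0.13.
Setting f'(k) = n+δ gives 0.35·k^(0.35−1) = 0.13, hence k_gold = (0.35/0.13)^(1/0.65) ≈ 4.5891.

k_gold ≈ 4.5891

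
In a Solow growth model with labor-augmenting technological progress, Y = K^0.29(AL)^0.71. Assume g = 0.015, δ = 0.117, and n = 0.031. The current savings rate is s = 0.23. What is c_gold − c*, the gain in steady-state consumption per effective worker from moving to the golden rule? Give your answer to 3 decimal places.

The effective depreciation rate is n + g + δ = 0.031 + 0.015 + 0.117 = 0.163.
Current steady state (s = 0.23): k* = (0.23/0.163)^(1/0.71) ≈ 1.6241, y* = 1.6241^0.29 ≈ 1.1510, c* = (1−0.23)·1.1510 ≈ 0.8863.
Golden rule sets MPK = n+g+δ: 0.29·k^(0.29−1) = 0.163, so k_gold = (0.29/0.163)^(1/0.71) ≈ 2.2512.
y_gold = 2.2512^0.29 ≈ 1.2653, c_gold = y_gold − 0.163·k_gold ≈ 0.8984.
Gain: Δc = 0.8984 − 0.8863 ≈ 0.0121.

Δc ≈ 0.012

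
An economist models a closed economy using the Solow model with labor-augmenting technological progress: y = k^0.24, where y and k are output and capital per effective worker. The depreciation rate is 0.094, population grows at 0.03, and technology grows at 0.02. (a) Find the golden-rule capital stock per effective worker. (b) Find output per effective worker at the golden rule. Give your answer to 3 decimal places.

Break-even investment rate: n + g + δ = 0.03 + 0.02 + 0.094 = 0.144.
Golden rule sets MPK = n+g+δ: 0.24·k^(0.24−1) = 0.144, so k_gold = (0.24/0.144)^(1/0.76) ≈ 1.9584.
y_gold = 1.9584^0.24 ≈ 1.1751.

(a) k_gold ≈ 1.958; (b) y_gold ≈ 1.175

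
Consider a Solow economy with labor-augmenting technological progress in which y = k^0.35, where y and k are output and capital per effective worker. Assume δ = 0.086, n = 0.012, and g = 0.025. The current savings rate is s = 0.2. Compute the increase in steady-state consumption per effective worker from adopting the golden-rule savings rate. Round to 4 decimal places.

The effective depreciation rate is n + g + δ = 0.012 + 0.025 + 0.086 = 0.123.
Current steady state (s = 0.2): k* = (0.2/0.123)^(1/0.65) ≈ 2.1126, y* = 2.1126^0.35 ≈ 1.2992, c* = (1−0.2)·1.2992 ≈ 1.0394.
Maximizing c = f(k) − (n+g+δ)·k gives f'(k) = n+g+δ, i.e. 0.35·k^(0.35−1) = 0.123, so k_gold = (0.35/0.123)^(1/0.65) ≈ 4.9970.
y_gold = 4.9970^0.35 ≈ 1.7561, c_gold = y_gold − 0.123·k_gold ≈ 1.1415.
Gain: Δc = 1.1415 − 1.0394 ≈ 0.1021.

Δc ≈ 0.1021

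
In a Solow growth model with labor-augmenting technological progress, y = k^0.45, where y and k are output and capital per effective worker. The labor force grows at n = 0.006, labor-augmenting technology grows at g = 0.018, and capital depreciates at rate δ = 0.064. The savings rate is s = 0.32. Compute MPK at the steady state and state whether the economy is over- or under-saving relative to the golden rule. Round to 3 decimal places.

under-saving; MPK ≈ 0.124

n + g + δ = 0.006 + 0.018 + 0.064 = 0.088.
Steady-state k*: s·k^0.45 = 0.088·k gives k* = (0.32/0.088)^(1/0.55) ≈ 10.4567.
MPK = 0.45·10.4567^(-0.55) ≈ 0.1237.
MPK > n+g+δ = 0.088, so the economy is dynamically efficient (under-saving).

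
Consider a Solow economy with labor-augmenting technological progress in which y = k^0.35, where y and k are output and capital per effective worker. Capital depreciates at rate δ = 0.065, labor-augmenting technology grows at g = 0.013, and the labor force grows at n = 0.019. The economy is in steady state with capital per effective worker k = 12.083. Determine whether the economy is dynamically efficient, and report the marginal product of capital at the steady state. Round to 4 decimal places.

dynamically inefficient; MPK ≈ 0.0693

The effective depreciation rate is n + g + δ = 0.019 + 0.013 + 0.065 = 0.097.
MPK = 0.35·k^(0.35−1) = 0.35·12.083^(-0.65) ≈ 0.0693.
MPK < 0.097, so the economy is dynamically inefficient (over-saving).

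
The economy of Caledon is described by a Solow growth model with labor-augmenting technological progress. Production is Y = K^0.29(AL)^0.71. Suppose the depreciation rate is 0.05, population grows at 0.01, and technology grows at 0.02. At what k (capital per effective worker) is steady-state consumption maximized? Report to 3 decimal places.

Capital per effective worker breaks even when investment replaces (n + g + δ)·k; here n + g + δ = 0.08.
At the golden rule the marginal product of capital equals n+g+δ: 0.29·k^(0.29−1) = 0.08. Solving, k_gold = (0.29/0.08)^(1/0.71) ≈ 6.1342.

k_gold ≈ 6.134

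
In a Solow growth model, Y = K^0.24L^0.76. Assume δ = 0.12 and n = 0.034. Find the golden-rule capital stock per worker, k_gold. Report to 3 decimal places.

k_gold ≈ 1.793

Break-even investment rate: n + δ = 0.034 + 0.12 = 0.154.
Setting f'(k) = n+δ gives 0.24·k^(0.24−1) = 0.154, hence k_gold = (0.24/0.154)^(1/0.76) ≈ 1.7928.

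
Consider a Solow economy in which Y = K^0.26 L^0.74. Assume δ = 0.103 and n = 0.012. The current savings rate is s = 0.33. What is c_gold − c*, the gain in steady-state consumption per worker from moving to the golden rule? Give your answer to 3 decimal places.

Break-even investment rate: n + δ = 0.012 + 0.103 = 0.115.
Current steady state (s = 0.33): k* = (0.33/0.115)^(1/0.74) ≈ 4.1560, y* = 4.1560^0.26 ≈ 1.4483, c* = (1−0.33)·1.4483 ≈ 0.9704.
Golden rule sets MPK = n+δ: 0.26·k^(0.26−1) = 0.115, so k_gold = (0.26/0.115)^(1/0.74) ≈ 3.0113.
y_gold = 3.0113^0.26 ≈ 1.3319, c_gold = y_gold − 0.115·k_gold ≈ 0.9856.
Gain: Δc = 0.9856 − 0.9704 ≈ 0.0153.

Δc ≈ 0.015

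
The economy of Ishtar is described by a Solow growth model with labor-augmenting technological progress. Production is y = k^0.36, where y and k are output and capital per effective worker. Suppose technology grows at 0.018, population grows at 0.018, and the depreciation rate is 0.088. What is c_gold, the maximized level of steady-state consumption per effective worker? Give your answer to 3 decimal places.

c_gold ≈ 1.166

Capital per effective worker breaks even when investment replaces (n + g + δ)·k; here n + g + δ = 0.124.
At the golden rule the marginal product of capital equals n+g+δ: 0.36·k^(0.36−1) = 0.124. Solving, k_gold = (0.36/0.124)^(1/0.64) ≈ 5.2875.
y_gold = 5.2875^0.36 ≈ 1.8213.
c_gold = y_gold − (n+g+δ)·k_gold = 1.8213 − 0.124·5.2875 ≈ 1.1656.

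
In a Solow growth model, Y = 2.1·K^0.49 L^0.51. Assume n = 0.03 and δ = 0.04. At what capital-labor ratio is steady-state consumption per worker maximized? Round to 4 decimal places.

Break-even investment rate: n + δ = 0.03 + 0.04 = 0.07.
At the golden rule the marginal product of capital equals n+δ: 0.49·2.1·k^(0.49−1) = 0.07. Solving, k_gold = (0.49·2.1/0.07)^(1/0.51) ≈ 194.4722.

k_gold ≈ 194.4722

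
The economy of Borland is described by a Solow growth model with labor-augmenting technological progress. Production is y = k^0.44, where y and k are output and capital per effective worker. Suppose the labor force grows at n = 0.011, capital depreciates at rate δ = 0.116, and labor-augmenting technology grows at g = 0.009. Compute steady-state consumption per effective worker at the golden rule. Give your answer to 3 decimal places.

Capital per effective worker breaks even when investment replaces (n + g + δ)·k; here n + g + δ = 0.136.
At the golden rule the marginal product of capital equals n+g+δ: 0.44·k^(0.44−1) = 0.136. Solving, k_gold = (0.44/0.136)^(1/0.56) ≈ 8.1388.
y_gold = 8.1388^0.44 ≈ 2.5156.
c_gold = y_gold − (n+g+δ)·k_gold = 2.5156 − 0.136·8.1388 ≈ 1.4088.

c_gold ≈ 1.409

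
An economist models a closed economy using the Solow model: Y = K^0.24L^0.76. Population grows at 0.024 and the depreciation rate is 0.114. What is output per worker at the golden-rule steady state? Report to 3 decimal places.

Break-even investment rate: n + δ = 0.024 + 0.114 = 0.138.
At the golden rule the marginal product of capital equals n+δ: 0.24·k^(0.24−1) = 0.138. Solving, k_gold = (0.24/0.138)^(1/0.76) ≈ 2.0712.
Output: y_gold = k_gold^0.24 = 2.0712^0.24 ≈ 1.1910.

y_gold ≈ 1.191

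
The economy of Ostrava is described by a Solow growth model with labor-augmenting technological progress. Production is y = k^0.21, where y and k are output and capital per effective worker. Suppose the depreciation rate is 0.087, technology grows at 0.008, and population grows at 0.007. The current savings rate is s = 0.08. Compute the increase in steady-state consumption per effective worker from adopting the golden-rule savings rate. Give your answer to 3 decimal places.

Δc ≈ 0.095

The effective depreciation rate is n + g + δ = 0.007 + 0.008 + 0.087 = 0.102.
Current steady state (s = 0.08): k* = (0.08/0.102)^(1/0.79) ≈ 0.7353, y* = 0.7353^0.21 ≈ 0.9375, c* = (1−0.08)·0.9375 ≈ 0.8625.
Golden rule sets MPK = n+g+δ: 0.21·k^(0.21−1) = 0.102, so k_gold = (0.21/0.102)^(1/0.79) ≈ 2.4945.
y_gold = 2.4945^0.21 ≈ 1.2116, c_gold = y_gold − 0.102·k_gold ≈ 0.9572.
Gain: Δc = 0.9572 − 0.8625 ≈ 0.0947.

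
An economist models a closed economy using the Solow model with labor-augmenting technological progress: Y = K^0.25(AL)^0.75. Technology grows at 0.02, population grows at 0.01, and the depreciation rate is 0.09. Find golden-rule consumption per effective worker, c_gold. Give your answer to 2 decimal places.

Break-even investment rate: n + g + δ = 0.01 + 0.02 + 0.09 = 0.12.
At the golden rule the marginal product of capital equals n+g+δ: 0.25·k^(0.25−1) = 0.12. Solving, k_gold = (0.25/0.12)^(1/0.75) ≈ 2.6608.
y_gold = 2.6608^0.25 ≈ 1.2772.
c_gold = y_gold − (n+g+δ)·k_gold = 1.2772 − 0.12·2.6608 ≈ 0.9579.

c_gold ≈ 0.96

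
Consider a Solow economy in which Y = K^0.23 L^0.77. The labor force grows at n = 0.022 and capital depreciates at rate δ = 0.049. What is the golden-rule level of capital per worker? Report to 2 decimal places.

n + δ = 0.022 + 0.049 = 0.071.
Maximizing c = f(k) − (n+δ)·k gives f'(k) = n+δ, i.e. 0.23·k^(0.23−1) = 0.071, so k_gold = (0.23/0.071)^(1/0.77) ≈ 4.6020.

k_gold ≈ 4.60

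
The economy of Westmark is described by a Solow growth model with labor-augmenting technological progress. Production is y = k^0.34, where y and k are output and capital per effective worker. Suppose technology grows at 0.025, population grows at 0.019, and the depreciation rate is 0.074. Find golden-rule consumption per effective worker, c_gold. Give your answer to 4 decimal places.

c_gold ≈ 1.1384

The effective depreciation rate is n + g + δ = 0.019 + 0.025 + 0.074 = 0.118.
Setting f'(k) = n+g+δ gives 0.34·k^(0.34−1) = 0.118, hence k_gold = (0.34/0.118)^(1/0.66) ≈ 4.9700.
y_gold = 4.9700^0.34 ≈ 1.7249.
c_gold = y_gold − (n+g+δ)·k_gold = 1.7249 − 0.118·4.9700 ≈ 1.1384.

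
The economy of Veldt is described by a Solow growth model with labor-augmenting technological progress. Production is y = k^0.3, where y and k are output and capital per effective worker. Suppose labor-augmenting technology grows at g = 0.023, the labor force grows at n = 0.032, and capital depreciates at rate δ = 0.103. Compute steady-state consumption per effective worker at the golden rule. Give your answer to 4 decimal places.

c_gold ≈ 0.9214

Break-even investment rate: n + g + δ = 0.032 + 0.023 + 0.103 = 0.158.
Setting f'(k) = n+g+δ gives 0.3·k^(0.3−1) = 0.158, hence k_gold = (0.3/0.158)^(1/0.7) ≈ 2.4992.
y_gold = 2.4992^0.3 ≈ 1.3163.
c_gold = y_gold − (n+g+δ)·k_gold = 1.3163 − 0.158·2.4992 ≈ 0.9214.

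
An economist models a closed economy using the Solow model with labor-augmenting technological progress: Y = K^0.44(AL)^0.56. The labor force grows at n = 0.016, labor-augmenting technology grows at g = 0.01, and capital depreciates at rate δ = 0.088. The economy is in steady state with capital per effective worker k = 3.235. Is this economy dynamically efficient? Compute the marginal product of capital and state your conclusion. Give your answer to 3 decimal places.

dynamically efficient; MPK ≈ 0.228

n + g + δ = 0.016 + 0.01 + 0.088 = 0.114.
MPK = 0.44·k^(0.44−1) = 0.44·3.235^(-0.56) ≈ 0.2280.
MPK > 0.114, so the economy is dynamically efficient (under-saving).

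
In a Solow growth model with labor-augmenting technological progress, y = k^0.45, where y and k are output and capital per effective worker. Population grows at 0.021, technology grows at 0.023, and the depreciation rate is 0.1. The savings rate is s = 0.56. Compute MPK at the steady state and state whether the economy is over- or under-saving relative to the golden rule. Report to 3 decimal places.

Capital per effective worker breaks even when investment replaces (n + g + δ)·k; here n + g + δ = 0.144.
Steady-state k*: s·k^0.45 = 0.144·k gives k* = (0.56/0.144)^(1/0.55) ≈ 11.8144.
MPK = 0.45·11.8144^(-0.55) ≈ 0.1157.
MPK < n+g+δ = 0.144, so the economy is dynamically inefficient (over-saving).

over-saving; MPK ≈ 0.116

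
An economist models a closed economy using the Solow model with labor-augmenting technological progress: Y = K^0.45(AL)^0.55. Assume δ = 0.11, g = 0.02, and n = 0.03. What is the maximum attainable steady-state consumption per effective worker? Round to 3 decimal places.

c_gold ≈ 1.282

The effective depreciation rate is n + g + δ = 0.03 + 0.02 + 0.11 = 0.16.
At the golden rule the marginal product of capital equals n+g+δ: 0.45·k^(0.45−1) = 0.16. Solving, k_gold = (0.45/0.16)^(1/0.55) ≈ 6.5544.
y_gold = 6.5544^0.45 ≈ 2.3304.
c_gold = y_gold − (n+g+δ)·k_gold = 2.3304 − 0.16·6.5544 ≈ 1.2817.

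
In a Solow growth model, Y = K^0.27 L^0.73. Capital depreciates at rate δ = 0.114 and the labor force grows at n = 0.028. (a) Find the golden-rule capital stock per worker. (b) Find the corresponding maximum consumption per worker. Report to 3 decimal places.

(a) k_gold ≈ 2.412; (b) c_gold ≈ 0.926

Break-even investment rate: n + δ = 0.028 + 0.114 = 0.142.
Maximizing c = f(k) − (n+δ)·k gives f'(k) = n+δ, i.e. 0.27·k^(0.27−1) = 0.142, so k_gold = (0.27/0.142)^(1/0.73) ≈ 2.4115.
y_gold = 2.4115^0.27 ≈ 1.2683; c_gold = y_gold − 0.142·k_gold ≈ 0.9259.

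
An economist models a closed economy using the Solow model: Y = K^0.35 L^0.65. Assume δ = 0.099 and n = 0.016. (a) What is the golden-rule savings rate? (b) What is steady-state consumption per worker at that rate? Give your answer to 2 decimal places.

Break-even investment rate: n + δ = 0.016 + 0.099 = 0.115.
For Cobb-Douglas, s_gold equals capital's share: s_gold = 0.35.
At the golden rule the marginal product of capital equals n+δ: 0.35·k^(0.35−1) = 0.115. Solving, k_gold = (0.35/0.115)^(1/0.65) ≈ 5.5417.
y_gold = 5.5417^0.35 ≈ 1.8209; c_gold = (1−0.35)·y_gold ≈ 1.1836.

(a) s_gold = 0.35; (b) c_gold ≈ 1.18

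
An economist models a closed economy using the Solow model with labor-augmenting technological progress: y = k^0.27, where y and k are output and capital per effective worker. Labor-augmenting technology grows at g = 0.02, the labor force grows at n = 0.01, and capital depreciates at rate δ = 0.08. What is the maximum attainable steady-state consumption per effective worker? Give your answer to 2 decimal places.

c_gold ≈ 1.02

Capital per effective worker breaks even when investment replaces (n + g + δ)·k; here n + g + δ = 0.11.
Maximizing c = f(k) − (n+g+δ)·k gives f'(k) = n+g+δ, i.e. 0.27·k^(0.27−1) = 0.11, so k_gold = (0.27/0.11)^(1/0.73) ≈ 3.4214.
y_gold = 3.4214^0.27 ≈ 1.3939.
c_gold = y_gold − (n+g+δ)·k_gold = 1.3939 − 0.11·3.4214 ≈ 1.0176.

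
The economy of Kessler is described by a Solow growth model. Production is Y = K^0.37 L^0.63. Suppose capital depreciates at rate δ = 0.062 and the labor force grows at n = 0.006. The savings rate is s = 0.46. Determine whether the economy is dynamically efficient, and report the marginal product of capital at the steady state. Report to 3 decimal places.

Break-even investment rate: n + δ = 0.006 + 0.062 = 0.068.
Steady-state k*: s·k^0.37 = 0.068·k gives k* = (0.46/0.068)^(1/0.63) ≈ 20.7900.
MPK = 0.37·20.7900^(-0.63) ≈ 0.0547.
MPK < n+δ = 0.068, so the economy is dynamically inefficient (over-saving).

dynamically inefficient; MPK ≈ 0.055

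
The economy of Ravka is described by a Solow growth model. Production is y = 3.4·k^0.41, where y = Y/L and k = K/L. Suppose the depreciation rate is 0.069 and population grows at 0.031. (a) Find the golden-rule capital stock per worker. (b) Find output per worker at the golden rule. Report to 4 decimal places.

(a) k_gold ≈ 86.9818; (b) y_gold ≈ 21.2151

Capital per worker breaks even when investment replaces (n + δ)·k; here n + δ = 0.1.
Golden rule sets MPK = n+δ: 0.41·3.4·k^(0.41−1) = 0.1, so k_gold = (0.41·3.4/0.1)^(1/0.59) ≈ 86.9818.
y_gold = 3.4·86.9818^0.41 ≈ 21.2151.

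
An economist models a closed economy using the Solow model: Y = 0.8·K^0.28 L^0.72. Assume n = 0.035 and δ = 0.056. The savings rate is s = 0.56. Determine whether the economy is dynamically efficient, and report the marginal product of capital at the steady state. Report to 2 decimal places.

n + δ = 0.035 + 0.056 = 0.091.
Steady-state k*: s·A·k^0.28 = 0.091·k gives k* = (0.56·0.8/0.091)^(1/0.72) ≈ 9.1504.
MPK = 0.28·0.8·9.1504^(-0.72) ≈ 0.0455.
MPK < n+δ = 0.091, so the economy is dynamically inefficient (over-saving).

dynamically inefficient; MPK ≈ 0.05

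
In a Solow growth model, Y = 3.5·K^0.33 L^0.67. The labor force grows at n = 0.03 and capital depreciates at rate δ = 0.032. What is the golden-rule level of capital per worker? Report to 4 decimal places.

k_gold ≈ 78.6695

n + δ = 0.03 + 0.032 = 0.062.
Maximizing c = f(k) − (n+δ)·k gives f'(k) = n+δ, i.e. 0.33·3.5·k^(0.33−1) = 0.062, so k_gold = (0.33·3.5/0.062)^(1/0.67) ≈ 78.6695.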